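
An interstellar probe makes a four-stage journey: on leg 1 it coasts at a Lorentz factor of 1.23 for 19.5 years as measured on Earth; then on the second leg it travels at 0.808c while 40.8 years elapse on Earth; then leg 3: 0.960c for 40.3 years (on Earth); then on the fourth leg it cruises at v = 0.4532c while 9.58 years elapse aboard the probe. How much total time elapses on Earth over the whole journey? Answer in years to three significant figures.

Δt = 111 years

Leg 1: 19.5 years is already measured on Earth.
Leg 2: 40.8 years is already measured on Earth.
Leg 3: 40.3 years is already measured on Earth.
Leg 4: γ = 1/√(1 − 0.4532²) = 1/√0.7946 = 1.122; Δt_4 = 1.122 × 9.58 = 10.75 years.
Total: 19.50 + 40.80 + 40.30 + 10.75 years.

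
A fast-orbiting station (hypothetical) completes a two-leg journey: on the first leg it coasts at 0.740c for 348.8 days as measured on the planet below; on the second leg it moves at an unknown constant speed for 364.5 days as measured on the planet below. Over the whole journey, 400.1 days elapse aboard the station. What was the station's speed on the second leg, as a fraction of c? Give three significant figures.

β = 0.891

Leg 1: γ = 1/√(1 − 0.740²) = 1/√0.4524 = 1.487; τ_1 = 348.8/1.487 = 234.6 days.
Leg 2: speed unknown; τ_2 = 364.5/γ_2.
Total proper time: 234.6 + τ_2 = 400.1, so τ_2 = 400.1 − 234.6 = 165.5 days.
γ_2 = 364.5/165.5 = 2.202; β = √(1 − 1/γ²) = √0.7939.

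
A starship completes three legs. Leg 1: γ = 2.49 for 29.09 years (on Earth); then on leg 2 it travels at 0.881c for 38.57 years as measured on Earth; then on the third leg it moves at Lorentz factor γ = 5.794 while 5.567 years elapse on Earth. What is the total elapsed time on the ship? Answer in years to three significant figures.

τ = 30.9 years

Leg 1: γ = 2.49; τ_1 = 29.09/2.490 = 11.68 years.
Leg 2: γ = 1/√(1 − 0.881²) = 1/√0.2238 = 2.114; τ_2 = 38.57/2.114 = 18.25 years.
Leg 3: γ = 5.794; τ_3 = 5.567/5.794 = 0.9608 years.
Total: 11.68 + 18.25 + 0.9608 years.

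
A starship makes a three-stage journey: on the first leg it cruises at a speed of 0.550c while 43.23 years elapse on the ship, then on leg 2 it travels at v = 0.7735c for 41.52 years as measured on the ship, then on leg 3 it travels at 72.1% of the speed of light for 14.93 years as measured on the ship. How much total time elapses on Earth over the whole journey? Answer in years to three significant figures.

Δt = 139 years

Leg 1: γ = 1/√(1 − 0.550²) = 1/√0.6975 = 1.197; Δt_1 = 1.197 × 43.23 = 51.76 years.
Leg 2: γ = 1/√(1 − 0.7735²) = 1/√0.4017 = 1.578; Δt_2 = 1.578 × 41.52 = 65.51 years.
Leg 3: β = 0.721; γ = 1/√(1 − 0.721²) = 1/√0.4802 = 1.443; Δt_3 = 1.443 × 14.93 = 21.55 years.
Total: 51.76 + 65.51 + 21.55 years.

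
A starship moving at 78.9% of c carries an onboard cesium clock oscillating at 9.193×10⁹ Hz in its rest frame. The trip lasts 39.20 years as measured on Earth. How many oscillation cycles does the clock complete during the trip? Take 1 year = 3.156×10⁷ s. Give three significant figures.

β = 0.789; γ = 1/√(1 − 0.789²) = 1/√0.3775 = 1.628
The oscillator's own cycle count is N = f × τ where τ is the proper time on the ship. τ = Δt/γ = 39.20/1.628 = 24.08 years = 7.601×10⁸ s.
N = 9.193×10⁹ × 7.601×10⁸ = 6.988×10¹⁸.

N = 6.99×10¹⁸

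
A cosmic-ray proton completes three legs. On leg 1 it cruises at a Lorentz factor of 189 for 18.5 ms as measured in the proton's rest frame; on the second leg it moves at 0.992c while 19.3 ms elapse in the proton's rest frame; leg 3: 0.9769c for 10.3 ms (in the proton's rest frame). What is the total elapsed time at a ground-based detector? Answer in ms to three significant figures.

Leg 1: γ = 189; Δt_1 = 189.0 × 18.5 = 3497 ms.
Leg 2: γ = 1/√(1 − 0.992²) = 1/√0.01594 = 7.922; Δt_2 = 7.922 × 19.3 = 152.9 ms.
Leg 3: γ = 1/√(1 − 0.9769²) = 1/√0.04567 = 4.680; Δt_3 = 4.680 × 10.3 = 48.20 ms.
Total: 3497 + 152.9 + 48.20 ms.

Δt = 3700 ms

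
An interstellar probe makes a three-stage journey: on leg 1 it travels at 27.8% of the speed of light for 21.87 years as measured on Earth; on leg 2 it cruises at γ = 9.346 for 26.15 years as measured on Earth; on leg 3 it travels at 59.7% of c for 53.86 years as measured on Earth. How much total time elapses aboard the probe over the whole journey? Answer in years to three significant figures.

Leg 1: β = 0.278; γ = 1/√(1 − 0.278²) = 1/√0.9227 = 1.041; τ_1 = 21.87/1.041 = 21.01 years.
Leg 2: γ = 9.346; τ_2 = 26.15/9.346 = 2.798 years.
Leg 3: β = 0.597; γ = 1/√(1 − 0.597²) = 1/√0.6436 = 1.247; τ_3 = 53.86/1.247 = 43.21 years.
Total: 21.01 + 2.798 + 43.21 years.

τ = 67.0 years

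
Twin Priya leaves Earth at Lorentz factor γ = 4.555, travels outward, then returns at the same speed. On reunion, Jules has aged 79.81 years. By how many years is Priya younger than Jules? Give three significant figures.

Δt − τ = 62.3 years

γ = 4.555
Priya's elapsed proper time: τ = 79.81/4.555 = 17.52 years.
Age gap = Δt − τ = 79.81 − 17.52 years.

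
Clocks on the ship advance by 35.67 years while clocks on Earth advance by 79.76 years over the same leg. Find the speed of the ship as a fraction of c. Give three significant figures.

The proper time is measured on the ship (both events occur at the ship's location); Δt is measured on Earth. γ = Δt/τ = 79.76/35.67 = 2.236.
β = √(1 − 1/γ²) = √(1 − 0.2000) = √0.8000

β = 0.894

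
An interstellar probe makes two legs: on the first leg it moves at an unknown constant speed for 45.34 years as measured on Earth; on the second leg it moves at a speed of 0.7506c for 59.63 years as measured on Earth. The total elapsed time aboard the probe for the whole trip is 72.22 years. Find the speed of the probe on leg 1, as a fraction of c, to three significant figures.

Leg 1: speed unknown; τ_1 = 45.34/γ_1.
Leg 2: γ = 1/√(1 − 0.7506²) = 1/√0.4366 = 1.513; τ_2 = 59.63/1.513 = 39.40 years.
Total proper time: τ_1 + 39.40 = 72.22, so τ_1 = 72.22 − 39.40 = 32.82 years.
γ_1 = 45.34/32.82 = 1.382; β = √(1 − 1/γ²) = √0.4761.

β = 0.690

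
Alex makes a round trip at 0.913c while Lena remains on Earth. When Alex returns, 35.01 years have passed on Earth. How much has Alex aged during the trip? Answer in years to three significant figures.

τ = 14.3 years

γ = 1/√(1 − 0.913²) = 1/√0.1664 = 2.451
Alex's clock measures proper time along the trip: τ = Δt/γ = 35.01/2.451 years.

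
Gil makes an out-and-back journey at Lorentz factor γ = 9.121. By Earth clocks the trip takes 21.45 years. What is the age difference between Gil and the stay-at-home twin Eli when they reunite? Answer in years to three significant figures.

Δt − τ = 19.1 years

γ = 9.121
Gil's elapsed proper time: τ = 21.45/9.121 = 2.352 years.
Age gap = Δt − τ = 21.45 − 2.352 years.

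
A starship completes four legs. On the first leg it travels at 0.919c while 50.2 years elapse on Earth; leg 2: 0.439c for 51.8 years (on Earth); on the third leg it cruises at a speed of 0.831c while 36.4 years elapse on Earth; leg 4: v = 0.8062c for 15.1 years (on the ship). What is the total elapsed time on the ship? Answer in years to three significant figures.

Leg 1: γ = 1/√(1 − 0.919²) = 1/√0.1554 = 2.536; τ_1 = 50.2/2.536 = 19.79 years.
Leg 2: γ = 1/√(1 − 0.439²) = 1/√0.8073 = 1.113; τ_2 = 51.8/1.113 = 46.54 years.
Leg 3: γ = 1/√(1 − 0.831²) = 1/√0.3094 = 1.798; τ_3 = 36.4/1.798 = 20.25 years.
Leg 4: 15.1 years is already measured on the ship.
Total: 19.79 + 46.54 + 20.25 + 15.10 years.

τ = 102 years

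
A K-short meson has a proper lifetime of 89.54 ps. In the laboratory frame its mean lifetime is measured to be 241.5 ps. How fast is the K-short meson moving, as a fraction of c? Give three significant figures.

γ = Δt/τ₀ = 241.5/89.54 = 2.697
β = √(1 − 1/γ²) = √(1 − 0.1375) = √0.8625

v = 0.929c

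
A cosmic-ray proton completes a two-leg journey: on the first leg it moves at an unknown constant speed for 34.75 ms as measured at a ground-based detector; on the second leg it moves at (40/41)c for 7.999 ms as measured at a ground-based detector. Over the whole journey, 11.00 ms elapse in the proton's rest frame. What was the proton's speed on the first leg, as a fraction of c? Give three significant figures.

Leg 1: speed unknown; τ_1 = 34.75/γ_1.
Leg 2: γ = 1/√(1 − (40/41)²) = 41/9 ≈ 4.556; τ_2 = 7.999/4.556 = 1.756 ms.
Total proper time: τ_1 + 1.756 = 11.00, so τ_1 = 11.00 − 1.756 = 9.244 ms.
γ_1 = 34.75/9.244 = 3.759; β = √(1 − 1/γ²) = √0.9292.

β = 0.964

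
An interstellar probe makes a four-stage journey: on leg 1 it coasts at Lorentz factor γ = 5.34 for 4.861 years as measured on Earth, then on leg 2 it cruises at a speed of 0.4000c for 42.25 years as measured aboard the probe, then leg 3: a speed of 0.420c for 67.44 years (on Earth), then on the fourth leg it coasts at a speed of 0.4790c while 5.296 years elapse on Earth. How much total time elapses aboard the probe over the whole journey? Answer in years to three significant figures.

τ = 109 years

Leg 1: γ = 5.34; τ_1 = 4.861/5.340 = 0.9103 years.
Leg 2: 42.25 years is already measured aboard the probe.
Leg 3: γ = 1/√(1 − 0.420²) = 1/√0.8236 = 1.102; τ_3 = 67.44/1.102 = 61.20 years.
Leg 4: γ = 1/√(1 − 0.4790²) = 1/√0.7706 = 1.139; τ_4 = 5.296/1.139 = 4.649 years.
Total: 0.9103 + 42.25 + 61.20 + 4.649 years.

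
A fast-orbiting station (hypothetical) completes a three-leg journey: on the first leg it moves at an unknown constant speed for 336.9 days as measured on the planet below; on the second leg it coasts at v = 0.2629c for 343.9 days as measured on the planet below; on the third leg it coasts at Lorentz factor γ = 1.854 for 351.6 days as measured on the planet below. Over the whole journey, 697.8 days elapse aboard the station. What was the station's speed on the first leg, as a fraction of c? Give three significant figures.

β = 0.852

Leg 1: speed unknown; τ_1 = 336.9/γ_1.
Leg 2: γ = 1/√(1 − 0.2629²) = 1/√0.9309 = 1.036; τ_2 = 343.9/1.036 = 331.8 days.
Leg 3: γ = 1.854; τ_3 = 351.6/1.854 = 189.6 days.
Total proper time: τ_1 + 331.8 + 189.6 = 697.8, so τ_1 = 697.8 − 521.4 = 176.4 days.
γ_1 = 336.9/176.4 = 1.910; β = √(1 − 1/γ²) = √0.7260.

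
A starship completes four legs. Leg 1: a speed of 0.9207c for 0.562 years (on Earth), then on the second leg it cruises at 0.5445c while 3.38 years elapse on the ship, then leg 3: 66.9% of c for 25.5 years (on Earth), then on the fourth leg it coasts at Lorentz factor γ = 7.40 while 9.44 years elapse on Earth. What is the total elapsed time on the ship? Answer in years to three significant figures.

Leg 1: γ = 1/√(1 − 0.9207²) = 1/√0.1523 = 2.562; τ_1 = 0.562/2.562 = 0.2193 years.
Leg 2: 3.38 years is already measured on the ship.
Leg 3: β = 0.669; γ = 1/√(1 − 0.669²) = 1/√0.5524 = 1.345; τ_3 = 25.5/1.345 = 18.95 years.
Leg 4: γ = 7.40; τ_4 = 9.44/7.400 = 1.276 years.
Total: 0.2193 + 3.380 + 18.95 + 1.276 years.

τ = 23.8 years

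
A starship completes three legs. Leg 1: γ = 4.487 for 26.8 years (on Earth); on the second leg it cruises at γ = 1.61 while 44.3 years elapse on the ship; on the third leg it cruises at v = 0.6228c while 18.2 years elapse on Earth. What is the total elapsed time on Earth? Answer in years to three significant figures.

Leg 1: 26.8 years is already measured on Earth.
Leg 2: γ = 1.61; Δt_2 = 1.610 × 44.3 = 71.32 years.
Leg 3: 18.2 years is already measured on Earth.
Total: 26.80 + 71.32 + 18.20 years.

Δt = 116 years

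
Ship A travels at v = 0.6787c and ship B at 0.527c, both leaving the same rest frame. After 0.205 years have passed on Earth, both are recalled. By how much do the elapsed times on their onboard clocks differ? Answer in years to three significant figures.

A: γ = 1/√(1 − 0.6787²) = 1/√0.5394 = 1.362; τ_A = 0.205/1.362 = 0.1506 years.
B: γ = 1/√(1 − 0.527²) = 1/√0.7223 = 1.177; τ_B = 0.205/1.177 = 0.1742 years.

|τ_A − τ_B| = 0.0237 years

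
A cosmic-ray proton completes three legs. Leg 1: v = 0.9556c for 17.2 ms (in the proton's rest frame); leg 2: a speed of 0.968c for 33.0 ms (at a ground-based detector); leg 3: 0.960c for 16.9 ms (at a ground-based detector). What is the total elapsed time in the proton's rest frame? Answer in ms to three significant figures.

τ = 30.2 ms

Leg 1: 17.2 ms is already measured in the proton's rest frame.
Leg 2: γ = 1/√(1 − 0.968²) = 1/√0.06298 = 3.985; τ_2 = 33.0/3.985 = 8.281 ms.
Leg 3: γ = 1/√(1 − 0.960²) = 25/7 ≈ 3.571; τ_3 = 16.9/3.571 = 4.732 ms.
Total: 17.20 + 8.281 + 4.732 ms.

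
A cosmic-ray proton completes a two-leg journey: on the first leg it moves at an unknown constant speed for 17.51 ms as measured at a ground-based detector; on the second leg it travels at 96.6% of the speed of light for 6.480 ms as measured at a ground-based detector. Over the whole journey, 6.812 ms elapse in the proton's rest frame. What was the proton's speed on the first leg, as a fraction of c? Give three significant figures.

β = 0.956

Leg 1: speed unknown; τ_1 = 17.51/γ_1.
Leg 2: β = 0.966; γ = 1/√(1 − 0.966²) = 1/√0.06684 = 3.868; τ_2 = 6.480/3.868 = 1.675 ms.
Total proper time: τ_1 + 1.675 = 6.812, so τ_1 = 6.812 − 1.675 = 5.137 ms.
γ_1 = 17.51/5.137 = 3.409; β = √(1 − 1/γ²) = √0.9139.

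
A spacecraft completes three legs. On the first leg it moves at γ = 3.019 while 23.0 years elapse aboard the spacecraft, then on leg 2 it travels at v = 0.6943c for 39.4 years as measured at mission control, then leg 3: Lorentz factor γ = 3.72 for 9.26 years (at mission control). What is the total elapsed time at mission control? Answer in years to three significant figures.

Leg 1: γ = 3.019; Δt_1 = 3.019 × 23.0 = 69.44 years.
Leg 2: 39.4 years is already measured at mission control.
Leg 3: 9.26 years is already measured at mission control.
Total: 69.44 + 39.40 + 9.260 years.

Δt = 118 years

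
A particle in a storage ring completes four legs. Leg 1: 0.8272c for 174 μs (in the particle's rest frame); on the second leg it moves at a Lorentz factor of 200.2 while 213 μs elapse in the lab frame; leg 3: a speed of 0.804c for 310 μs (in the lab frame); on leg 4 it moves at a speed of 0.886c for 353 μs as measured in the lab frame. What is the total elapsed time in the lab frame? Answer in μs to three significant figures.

Leg 1: γ = 1/√(1 − 0.8272²) = 1/√0.3157 = 1.780; Δt_1 = 1.780 × 174 = 309.7 μs.
Leg 2: 213 μs is already measured in the lab frame.
Leg 3: 310 μs is already measured in the lab frame.
Leg 4: 353 μs is already measured in the lab frame.
Total: 309.7 + 213.0 + 310.0 + 353.0 μs.

Δt = 1190 μs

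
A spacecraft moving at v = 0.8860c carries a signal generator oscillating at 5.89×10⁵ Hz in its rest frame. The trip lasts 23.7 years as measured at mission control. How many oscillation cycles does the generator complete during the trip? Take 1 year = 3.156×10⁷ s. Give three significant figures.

N = 2.04×10¹⁴

γ = 1/√(1 − 0.8860²) = 1/√0.2150 = 2.157
The oscillator's own cycle count is N = f × τ where τ is the proper time aboard the spacecraft. τ = Δt/γ = 23.7/2.157 = 10.99 years = 3.468×10⁸ s.
N = 5.89×10⁵ × 3.468×10⁸ = 2.043×10¹⁴.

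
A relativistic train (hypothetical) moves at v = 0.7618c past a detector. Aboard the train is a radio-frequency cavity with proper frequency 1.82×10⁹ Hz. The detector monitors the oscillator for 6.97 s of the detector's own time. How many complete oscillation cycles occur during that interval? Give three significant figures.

N = 8.22×10⁹

γ = 1/√(1 − 0.7618²) = 1/√0.4197 = 1.544
During 6.97 s of lab time, the oscillator's proper time advances by τ = Δt/γ = 6.97/1.544 = 4.515 s = 4.515×10⁰ s.
N = f × τ = 1.82×10⁹ × 4.515×10⁰ = 8.218×10⁹.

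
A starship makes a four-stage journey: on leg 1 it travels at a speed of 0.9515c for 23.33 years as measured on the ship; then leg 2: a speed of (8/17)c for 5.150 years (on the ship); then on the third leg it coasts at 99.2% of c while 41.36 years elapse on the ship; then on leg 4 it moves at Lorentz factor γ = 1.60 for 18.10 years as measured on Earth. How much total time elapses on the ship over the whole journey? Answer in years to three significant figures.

τ = 81.2 years

Leg 1: 23.33 years is already measured on the ship.
Leg 2: 5.150 years is already measured on the ship.
Leg 3: 41.36 years is already measured on the ship.
Leg 4: γ = 1.60; τ_4 = 18.10/1.600 = 11.31 years.
Total: 23.33 + 5.150 + 41.36 + 11.31 years.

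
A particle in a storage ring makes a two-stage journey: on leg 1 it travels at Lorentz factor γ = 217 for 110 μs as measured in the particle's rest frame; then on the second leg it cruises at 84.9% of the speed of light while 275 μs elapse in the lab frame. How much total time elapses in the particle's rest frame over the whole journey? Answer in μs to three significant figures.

Leg 1: 110 μs is already measured in the particle's rest frame.
Leg 2: β = 0.849; γ = 1/√(1 − 0.849²) = 1/√0.2792 = 1.893; τ_2 = 275/1.893 = 145.3 μs.
Total: 110.0 + 145.3 μs.

τ = 255 μs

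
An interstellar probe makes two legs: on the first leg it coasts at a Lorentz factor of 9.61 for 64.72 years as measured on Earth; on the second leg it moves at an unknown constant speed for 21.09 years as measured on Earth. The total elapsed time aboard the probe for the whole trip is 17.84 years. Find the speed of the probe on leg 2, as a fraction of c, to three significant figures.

Leg 1: γ = 9.61; τ_1 = 64.72/9.610 = 6.735 years.
Leg 2: speed unknown; τ_2 = 21.09/γ_2.
Total proper time: 6.735 + τ_2 = 17.84, so τ_2 = 17.84 − 6.735 = 11.11 years.
γ_2 = 21.09/11.11 = 1.899; β = √(1 − 1/γ²) = √0.7227.

β = 0.850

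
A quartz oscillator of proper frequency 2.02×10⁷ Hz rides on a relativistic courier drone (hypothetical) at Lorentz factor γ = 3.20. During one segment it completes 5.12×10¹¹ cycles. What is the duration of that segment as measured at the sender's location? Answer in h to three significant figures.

γ = 3.20
Proper time for N cycles: τ = N/f = 5.12×10¹¹/(2.02×10⁷) = 2.535×10⁴ s = 7.041 h.
Lab-frame duration Δt = γτ = 3.200 × 7.041 = 22.53 h.

Δt = 22.5 h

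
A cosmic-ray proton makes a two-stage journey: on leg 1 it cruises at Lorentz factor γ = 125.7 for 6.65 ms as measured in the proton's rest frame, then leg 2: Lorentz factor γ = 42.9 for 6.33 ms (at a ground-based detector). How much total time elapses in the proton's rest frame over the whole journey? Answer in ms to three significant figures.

Leg 1: 6.65 ms is already measured in the proton's rest frame.
Leg 2: γ = 42.9; τ_2 = 6.33/42.90 = 0.1476 ms.
Total: 6.650 + 0.1476 ms.

τ = 6.80 ms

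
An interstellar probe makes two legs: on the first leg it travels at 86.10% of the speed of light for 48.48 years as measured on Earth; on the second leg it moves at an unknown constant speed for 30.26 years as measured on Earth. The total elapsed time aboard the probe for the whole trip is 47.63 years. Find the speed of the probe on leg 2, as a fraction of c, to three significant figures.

β = 0.651

Leg 1: β = 0.8610; γ = 1/√(1 − 0.8610²) = 1/√0.2587 = 1.966; τ_1 = 48.48/1.966 = 24.66 years.
Leg 2: speed unknown; τ_2 = 30.26/γ_2.
Total proper time: 24.66 + τ_2 = 47.63, so τ_2 = 47.63 − 24.66 = 22.97 years.
γ_2 = 30.26/22.97 = 1.317; β = √(1 − 1/γ²) = √0.4236.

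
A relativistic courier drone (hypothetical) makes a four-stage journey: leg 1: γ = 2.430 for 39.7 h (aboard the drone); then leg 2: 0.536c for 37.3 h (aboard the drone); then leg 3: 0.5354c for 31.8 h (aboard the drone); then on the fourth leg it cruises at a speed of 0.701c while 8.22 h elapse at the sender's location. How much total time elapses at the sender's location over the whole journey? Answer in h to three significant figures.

Δt = 187 h

Leg 1: γ = 2.430; Δt_1 = 2.430 × 39.7 = 96.47 h.
Leg 2: γ = 1/√(1 − 0.536²) = 1/√0.7127 = 1.185; Δt_2 = 1.185 × 37.3 = 44.18 h.
Leg 3: γ = 1/√(1 − 0.5354²) = 1/√0.7133 = 1.184; Δt_3 = 1.184 × 31.8 = 37.65 h.
Leg 4: 8.22 h is already measured at the sender's location.
Total: 96.47 + 44.18 + 37.65 + 8.220 h.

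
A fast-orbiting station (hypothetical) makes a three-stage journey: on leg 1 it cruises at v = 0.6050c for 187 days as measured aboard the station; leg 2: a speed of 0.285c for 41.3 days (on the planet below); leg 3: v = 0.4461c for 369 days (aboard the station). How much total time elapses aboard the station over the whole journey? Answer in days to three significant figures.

Leg 1: 187 days is already measured aboard the station.
Leg 2: γ = 1/√(1 − 0.285²) = 1/√0.9188 = 1.043; τ_2 = 41.3/1.043 = 39.59 days.
Leg 3: 369 days is already measured aboard the station.
Total: 187.0 + 39.59 + 369.0 days.

τ = 596 days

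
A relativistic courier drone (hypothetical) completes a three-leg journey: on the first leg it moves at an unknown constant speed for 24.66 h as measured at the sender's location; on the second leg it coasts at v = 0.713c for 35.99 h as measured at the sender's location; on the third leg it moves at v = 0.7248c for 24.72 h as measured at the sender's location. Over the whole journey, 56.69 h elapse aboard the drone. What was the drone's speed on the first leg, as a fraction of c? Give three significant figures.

β = 0.811

Leg 1: speed unknown; τ_1 = 24.66/γ_1.
Leg 2: γ = 1/√(1 − 0.713²) = 1/√0.4916 = 1.426; τ_2 = 35.99/1.426 = 25.23 h.
Leg 3: γ = 1/√(1 − 0.7248²) = 1/√0.4747 = 1.451; τ_3 = 24.72/1.451 = 17.03 h.
Total proper time: τ_1 + 25.23 + 17.03 = 56.69, so τ_1 = 56.69 − 42.27 = 14.42 h.
γ_1 = 24.66/14.42 = 1.710; β = √(1 − 1/γ²) = √0.6579.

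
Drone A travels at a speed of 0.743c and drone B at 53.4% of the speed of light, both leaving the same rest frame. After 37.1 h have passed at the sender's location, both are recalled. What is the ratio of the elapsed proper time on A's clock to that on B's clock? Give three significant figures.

A: γ = 1/√(1 − 0.743²) = 1/√0.4480 = 1.494. B: β = 0.534; γ = 1/√(1 − 0.534²) = 1/√0.7148 = 1.183.
τ_A/τ_B = γ_B/γ_A = 1.183/1.494 = 0.7916, so τ_A/τ_B = 0.7916.

τ_A/τ_B = 0.792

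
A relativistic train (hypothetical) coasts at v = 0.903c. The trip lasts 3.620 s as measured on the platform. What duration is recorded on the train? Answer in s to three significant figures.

γ = 1/√(1 − 0.903²) = 1/√0.1846 = 2.328
The interval measured on the platform is the dilated one; the clock on the train measures the proper time τ = Δt/γ = 3.620/2.328 s.

τ = 1.56 s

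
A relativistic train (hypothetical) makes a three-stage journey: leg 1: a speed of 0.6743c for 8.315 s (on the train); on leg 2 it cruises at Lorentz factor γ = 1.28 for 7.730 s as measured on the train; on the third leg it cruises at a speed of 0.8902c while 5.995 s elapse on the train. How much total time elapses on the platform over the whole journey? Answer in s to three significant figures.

Δt = 34.3 s

Leg 1: γ = 1/√(1 − 0.6743²) = 1/√0.5453 = 1.354; Δt_1 = 1.354 × 8.315 = 11.26 s.
Leg 2: γ = 1.28; Δt_2 = 1.280 × 7.730 = 9.894 s.
Leg 3: γ = 1/√(1 − 0.8902²) = 1/√0.2075 = 2.195; Δt_3 = 2.195 × 5.995 = 13.16 s.
Total: 11.26 + 9.894 + 13.16 s.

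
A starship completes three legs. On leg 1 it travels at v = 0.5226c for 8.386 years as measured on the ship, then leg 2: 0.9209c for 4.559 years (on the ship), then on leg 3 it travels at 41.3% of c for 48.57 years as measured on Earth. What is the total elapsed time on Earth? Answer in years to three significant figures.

Δt = 70.1 years

Leg 1: γ = 1/√(1 − 0.5226²) = 1/√0.7269 = 1.173; Δt_1 = 1.173 × 8.386 = 9.836 years.
Leg 2: γ = 1/√(1 − 0.9209²) = 1/√0.1519 = 2.565; Δt_2 = 2.565 × 4.559 = 11.70 years.
Leg 3: 48.57 years is already measured on Earth.
Total: 9.836 + 11.70 + 48.57 years.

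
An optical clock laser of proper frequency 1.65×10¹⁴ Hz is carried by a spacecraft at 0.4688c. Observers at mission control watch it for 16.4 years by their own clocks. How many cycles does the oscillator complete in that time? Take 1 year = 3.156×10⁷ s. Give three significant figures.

N = 7.54×10²²

γ = 1/√(1 − 0.4688²) = 1/√0.7802 = 1.132
During 16.4 years of lab time, the oscillator's proper time advances by τ = Δt/γ = 16.4/1.132 = 14.49 years = 4.572×10⁸ s.
N = f × τ = 1.65×10¹⁴ × 4.572×10⁸ = 7.544×10²².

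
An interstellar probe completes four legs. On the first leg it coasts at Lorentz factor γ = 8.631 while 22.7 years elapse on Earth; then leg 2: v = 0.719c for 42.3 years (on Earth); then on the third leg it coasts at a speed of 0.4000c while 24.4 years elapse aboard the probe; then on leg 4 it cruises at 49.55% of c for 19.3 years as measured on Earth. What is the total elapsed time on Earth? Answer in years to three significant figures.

Δt = 111 years

Leg 1: 22.7 years is already measured on Earth.
Leg 2: 42.3 years is already measured on Earth.
Leg 3: γ = 1/√(1 − 0.4000²) = 1/√0.8400 = 1.091; Δt_3 = 1.091 × 24.4 = 26.62 years.
Leg 4: 19.3 years is already measured on Earth.
Total: 22.70 + 42.30 + 26.62 + 19.30 years.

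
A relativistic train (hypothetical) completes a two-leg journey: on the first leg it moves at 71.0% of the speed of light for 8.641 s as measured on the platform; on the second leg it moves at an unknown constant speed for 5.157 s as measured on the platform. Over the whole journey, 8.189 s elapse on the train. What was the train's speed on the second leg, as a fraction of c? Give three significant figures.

Leg 1: β = 0.710; γ = 1/√(1 − 0.710²) = 1/√0.4959 = 1.420; τ_1 = 8.641/1.420 = 6.085 s.
Leg 2: speed unknown; τ_2 = 5.157/γ_2.
Total proper time: 6.085 + τ_2 = 8.189, so τ_2 = 8.189 − 6.085 = 2.104 s.
γ_2 = 5.157/2.104 = 2.451; β = √(1 − 1/γ²) = √0.8335.

β = 0.913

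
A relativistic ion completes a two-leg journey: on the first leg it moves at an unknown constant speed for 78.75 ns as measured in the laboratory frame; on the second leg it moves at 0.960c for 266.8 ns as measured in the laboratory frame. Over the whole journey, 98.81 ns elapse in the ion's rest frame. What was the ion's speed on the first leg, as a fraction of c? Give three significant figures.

β = 0.952

Leg 1: speed unknown; τ_1 = 78.75/γ_1.
Leg 2: γ = 1/√(1 − 0.960²) = 25/7 ≈ 3.571; τ_2 = 266.8/3.571 = 74.70 ns.
Total proper time: τ_1 + 74.70 = 98.81, so τ_1 = 98.81 − 74.70 = 24.11 ns.
γ_1 = 78.75/24.11 = 3.267; β = √(1 − 1/γ²) = √0.9063.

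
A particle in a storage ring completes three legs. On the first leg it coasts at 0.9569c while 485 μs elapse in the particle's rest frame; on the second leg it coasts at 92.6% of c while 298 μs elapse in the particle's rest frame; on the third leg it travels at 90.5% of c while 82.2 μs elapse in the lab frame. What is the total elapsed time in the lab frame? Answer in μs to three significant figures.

Δt = 2540 μs

Leg 1: γ = 1/√(1 − 0.9569²) = 1/√0.08434 = 3.443; Δt_1 = 3.443 × 485 = 1670 μs.
Leg 2: β = 0.926; γ = 1/√(1 − 0.926²) = 1/√0.1425 = 2.649; Δt_2 = 2.649 × 298 = 789.4 μs.
Leg 3: 82.2 μs is already measured in the lab frame.
Total: 1670 + 789.4 + 82.20 μs.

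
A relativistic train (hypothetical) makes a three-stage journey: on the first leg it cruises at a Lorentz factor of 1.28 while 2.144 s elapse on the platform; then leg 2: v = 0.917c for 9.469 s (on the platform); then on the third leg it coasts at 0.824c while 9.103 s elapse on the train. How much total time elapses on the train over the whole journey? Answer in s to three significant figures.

Leg 1: γ = 1.28; τ_1 = 2.144/1.280 = 1.675 s.
Leg 2: γ = 1/√(1 − 0.917²) = 1/√0.1591 = 2.507; τ_2 = 9.469/2.507 = 3.777 s.
Leg 3: 9.103 s is already measured on the train.
Total: 1.675 + 3.777 + 9.103 s.

τ = 14.6 s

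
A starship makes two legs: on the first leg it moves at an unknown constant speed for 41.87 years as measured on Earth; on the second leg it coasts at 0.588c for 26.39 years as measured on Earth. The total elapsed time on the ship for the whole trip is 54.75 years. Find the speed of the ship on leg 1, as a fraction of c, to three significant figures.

Leg 1: speed unknown; τ_1 = 41.87/γ_1.
Leg 2: γ = 1/√(1 − 0.588²) = 1/√0.6543 = 1.236; τ_2 = 26.39/1.236 = 21.35 years.
Total proper time: τ_1 + 21.35 = 54.75, so τ_1 = 54.75 − 21.35 = 33.40 years.
γ_1 = 41.87/33.40 = 1.253; β = √(1 − 1/γ²) = √0.3635.

β = 0.603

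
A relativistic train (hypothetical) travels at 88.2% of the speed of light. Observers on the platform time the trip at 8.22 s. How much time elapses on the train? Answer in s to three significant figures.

τ = 3.87 s

β = 0.882; γ = 1/√(1 − 0.882²) = 1/√0.2221 = 2.122
The interval measured on the platform is the dilated one; the clock on the train measures the proper time τ = Δt/γ = 8.22/2.122 s.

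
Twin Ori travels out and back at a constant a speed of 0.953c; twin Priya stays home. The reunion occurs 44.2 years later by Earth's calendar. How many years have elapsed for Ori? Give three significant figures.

τ = 13.4 years

γ = 1/√(1 − 0.953²) = 1/√0.09179 = 3.301
Ori's clock measures proper time along the trip: τ = Δt/γ = 44.2/3.301 years.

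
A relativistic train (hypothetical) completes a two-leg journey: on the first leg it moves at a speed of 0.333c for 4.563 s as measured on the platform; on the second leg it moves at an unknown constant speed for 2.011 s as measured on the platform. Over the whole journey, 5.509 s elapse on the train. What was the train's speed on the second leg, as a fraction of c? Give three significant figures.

β = 0.800

Leg 1: γ = 1/√(1 − 0.333²) = 1/√0.8891 = 1.061; τ_1 = 4.563/1.061 = 4.303 s.
Leg 2: speed unknown; τ_2 = 2.011/γ_2.
Total proper time: 4.303 + τ_2 = 5.509, so τ_2 = 5.509 − 4.303 = 1.206 s.
γ_2 = 2.011/1.206 = 1.667; β = √(1 − 1/γ²) = √0.6401.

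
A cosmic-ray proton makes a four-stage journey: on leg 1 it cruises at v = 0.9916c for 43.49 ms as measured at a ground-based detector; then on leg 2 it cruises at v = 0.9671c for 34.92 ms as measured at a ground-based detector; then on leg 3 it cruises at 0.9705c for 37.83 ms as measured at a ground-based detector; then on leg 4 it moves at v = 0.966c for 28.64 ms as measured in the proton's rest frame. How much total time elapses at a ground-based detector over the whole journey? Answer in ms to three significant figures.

Δt = 227 ms

Leg 1: 43.49 ms is already measured at a ground-based detector.
Leg 2: 34.92 ms is already measured at a ground-based detector.
Leg 3: 37.83 ms is already measured at a ground-based detector.
Leg 4: γ = 1/√(1 − 0.966²) = 1/√0.06684 = 3.868; Δt_4 = 3.868 × 28.64 = 110.8 ms.
Total: 43.49 + 34.92 + 37.83 + 110.8 ms.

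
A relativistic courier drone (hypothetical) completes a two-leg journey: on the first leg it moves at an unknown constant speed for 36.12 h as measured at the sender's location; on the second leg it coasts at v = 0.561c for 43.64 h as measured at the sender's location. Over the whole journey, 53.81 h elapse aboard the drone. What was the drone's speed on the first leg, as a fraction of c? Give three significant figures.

Leg 1: speed unknown; τ_1 = 36.12/γ_1.
Leg 2: γ = 1/√(1 − 0.561²) = 1/√0.6853 = 1.208; τ_2 = 43.64/1.208 = 36.13 h.
Total proper time: τ_1 + 36.13 = 53.81, so τ_1 = 53.81 − 36.13 = 17.68 h.
γ_1 = 36.12/17.68 = 2.043; β = √(1 − 1/γ²) = √0.7603.

β = 0.872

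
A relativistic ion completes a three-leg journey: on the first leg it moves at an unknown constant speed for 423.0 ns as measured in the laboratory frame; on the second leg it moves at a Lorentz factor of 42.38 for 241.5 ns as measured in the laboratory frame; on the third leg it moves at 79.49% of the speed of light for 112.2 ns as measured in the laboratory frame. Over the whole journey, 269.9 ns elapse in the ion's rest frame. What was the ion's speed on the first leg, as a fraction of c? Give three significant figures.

β = 0.886

Leg 1: speed unknown; τ_1 = 423.0/γ_1.
Leg 2: γ = 42.38; τ_2 = 241.5/42.38 = 5.698 ns.
Leg 3: β = 0.7949; γ = 1/√(1 − 0.7949²) = 1/√0.3681 = 1.648; τ_3 = 112.2/1.648 = 68.08 ns.
Total proper time: τ_1 + 5.698 + 68.08 = 269.9, so τ_1 = 269.9 − 73.77 = 196.1 ns.
γ_1 = 423.0/196.1 = 2.157; β = √(1 − 1/γ²) = √0.7850.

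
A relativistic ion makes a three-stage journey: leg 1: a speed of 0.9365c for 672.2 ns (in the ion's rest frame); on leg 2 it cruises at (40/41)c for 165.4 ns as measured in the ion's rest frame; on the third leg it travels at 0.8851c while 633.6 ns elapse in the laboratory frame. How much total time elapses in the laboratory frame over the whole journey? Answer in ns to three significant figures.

Leg 1: γ = 1/√(1 − 0.9365²) = 1/√0.1230 = 2.852; Δt_1 = 2.852 × 672.2 = 1917 ns.
Leg 2: γ = 1/√(1 − (40/41)²) = 41/9 ≈ 4.556; Δt_2 = 4.556 × 165.4 = 753.5 ns.
Leg 3: 633.6 ns is already measured in the laboratory frame.
Total: 1917 + 753.5 + 633.6 ns.

Δt = 3300 ns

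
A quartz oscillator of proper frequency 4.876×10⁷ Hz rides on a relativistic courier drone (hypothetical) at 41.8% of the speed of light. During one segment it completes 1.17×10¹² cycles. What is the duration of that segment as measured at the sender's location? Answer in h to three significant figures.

Δt = 7.34 h

β = 0.418; γ = 1/√(1 − 0.418²) = 1/√0.8253 = 1.101
Proper time for N cycles: τ = N/f = 1.17×10¹²/(4.876×10⁷) = 2.400×10⁴ s = 6.665 h.
Lab-frame duration Δt = γτ = 1.101 × 6.665 = 7.337 h.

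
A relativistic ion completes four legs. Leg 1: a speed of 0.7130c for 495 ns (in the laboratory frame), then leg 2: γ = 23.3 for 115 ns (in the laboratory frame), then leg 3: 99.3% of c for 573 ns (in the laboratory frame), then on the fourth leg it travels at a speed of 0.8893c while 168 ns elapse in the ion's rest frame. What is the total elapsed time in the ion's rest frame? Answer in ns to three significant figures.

Leg 1: γ = 1/√(1 − 0.7130²) = 1/√0.4916 = 1.426; τ_1 = 495/1.426 = 347.1 ns.
Leg 2: γ = 23.3; τ_2 = 115/23.30 = 4.936 ns.
Leg 3: β = 0.993; γ = 1/√(1 − 0.993²) = 1/√0.01395 = 8.466; τ_3 = 573/8.466 = 67.68 ns.
Leg 4: 168 ns is already measured in the ion's rest frame.
Total: 347.1 + 4.936 + 67.68 + 168.0 ns.

τ = 588 ns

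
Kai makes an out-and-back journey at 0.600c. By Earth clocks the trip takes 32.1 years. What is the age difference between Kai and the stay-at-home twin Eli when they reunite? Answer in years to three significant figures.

γ = 1/√(1 − 0.600²) = 5/4 = 1.250
Kai's elapsed proper time: τ = 32.1/1.250 = 25.68 years.
Age gap = Δt − τ = 32.1 − 25.68 years.

Δt − τ = 6.42 years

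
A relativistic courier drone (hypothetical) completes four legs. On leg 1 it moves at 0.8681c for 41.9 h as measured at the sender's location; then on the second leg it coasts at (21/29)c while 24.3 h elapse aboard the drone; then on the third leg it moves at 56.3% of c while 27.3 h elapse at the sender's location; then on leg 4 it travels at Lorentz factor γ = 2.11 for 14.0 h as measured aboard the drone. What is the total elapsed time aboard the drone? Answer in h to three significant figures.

Leg 1: γ = 1/√(1 − 0.8681²) = 1/√0.2464 = 2.015; τ_1 = 41.9/2.015 = 20.80 h.
Leg 2: 24.3 h is already measured aboard the drone.
Leg 3: β = 0.563; γ = 1/√(1 − 0.563²) = 1/√0.6830 = 1.210; τ_3 = 27.3/1.210 = 22.56 h.
Leg 4: 14.0 h is already measured aboard the drone.
Total: 20.80 + 24.30 + 22.56 + 14.00 h.

τ = 81.7 h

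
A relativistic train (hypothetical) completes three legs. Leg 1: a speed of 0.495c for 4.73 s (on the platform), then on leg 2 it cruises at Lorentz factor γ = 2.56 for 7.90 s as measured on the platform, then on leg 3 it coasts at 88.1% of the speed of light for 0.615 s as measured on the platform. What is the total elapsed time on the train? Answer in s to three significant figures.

τ = 7.49 s

Leg 1: γ = 1/√(1 − 0.495²) = 1/√0.7550 = 1.151; τ_1 = 4.73/1.151 = 4.110 s.
Leg 2: γ = 2.56; τ_2 = 7.90/2.560 = 3.086 s.
Leg 3: β = 0.881; γ = 1/√(1 − 0.881²) = 1/√0.2238 = 2.114; τ_3 = 0.615/2.114 = 0.2910 s.
Total: 4.110 + 3.086 + 0.2910 s.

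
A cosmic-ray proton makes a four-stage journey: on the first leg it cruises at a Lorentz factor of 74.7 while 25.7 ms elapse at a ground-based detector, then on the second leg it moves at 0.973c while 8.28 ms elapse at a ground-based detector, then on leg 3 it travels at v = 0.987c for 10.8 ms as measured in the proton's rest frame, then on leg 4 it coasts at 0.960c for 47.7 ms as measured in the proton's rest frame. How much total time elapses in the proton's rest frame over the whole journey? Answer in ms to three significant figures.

Leg 1: γ = 74.7; τ_1 = 25.7/74.70 = 0.3440 ms.
Leg 2: γ = 1/√(1 − 0.973²) = 1/√0.05327 = 4.333; τ_2 = 8.28/4.333 = 1.911 ms.
Leg 3: 10.8 ms is already measured in the proton's rest frame.
Leg 4: 47.7 ms is already measured in the proton's rest frame.
Total: 0.3440 + 1.911 + 10.80 + 47.70 ms.

τ = 60.8 ms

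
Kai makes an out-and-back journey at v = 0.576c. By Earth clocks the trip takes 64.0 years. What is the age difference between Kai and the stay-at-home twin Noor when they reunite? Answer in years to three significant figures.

Δt − τ = 11.7 years

γ = 1/√(1 − 0.576²) = 1/√0.6682 = 1.223
Kai's elapsed proper time: τ = 64.0/1.223 = 52.32 years.
Age gap = Δt − τ = 64.0 − 52.32 years.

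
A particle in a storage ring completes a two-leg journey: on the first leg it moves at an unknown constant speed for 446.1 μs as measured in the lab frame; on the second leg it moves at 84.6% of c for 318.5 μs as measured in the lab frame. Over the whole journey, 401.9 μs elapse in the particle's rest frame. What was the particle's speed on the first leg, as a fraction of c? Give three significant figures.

Leg 1: speed unknown; τ_1 = 446.1/γ_1.
Leg 2: β = 0.846; γ = 1/√(1 − 0.846²) = 1/√0.2843 = 1.876; τ_2 = 318.5/1.876 = 169.8 μs.
Total proper time: τ_1 + 169.8 = 401.9, so τ_1 = 401.9 − 169.8 = 232.1 μs.
γ_1 = 446.1/232.1 = 1.922; β = √(1 − 1/γ²) = √0.7293.

β = 0.854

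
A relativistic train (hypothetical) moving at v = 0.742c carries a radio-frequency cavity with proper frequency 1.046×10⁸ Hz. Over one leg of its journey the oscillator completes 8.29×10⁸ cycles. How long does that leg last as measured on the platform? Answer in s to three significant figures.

Δt = 11.8 s

γ = 1/√(1 − 0.742²) = 1/√0.4494 = 1.492
Proper time for N cycles: τ = N/f = 8.29×10⁸/(1.046×10⁸) = 7.925×10⁰ s = 7.925 s.
Lab-frame duration Δt = γτ = 1.492 × 7.925 = 11.82 s.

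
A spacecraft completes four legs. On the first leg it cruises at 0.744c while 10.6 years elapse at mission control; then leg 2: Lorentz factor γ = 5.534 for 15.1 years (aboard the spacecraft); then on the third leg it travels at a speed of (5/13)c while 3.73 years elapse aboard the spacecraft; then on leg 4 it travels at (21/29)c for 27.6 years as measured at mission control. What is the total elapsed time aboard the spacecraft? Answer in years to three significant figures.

τ = 44.9 years

Leg 1: γ = 1/√(1 − 0.744²) = 1/√0.4465 = 1.497; τ_1 = 10.6/1.497 = 7.083 years.
Leg 2: 15.1 years is already measured aboard the spacecraft.
Leg 3: 3.73 years is already measured aboard the spacecraft.
Leg 4: γ = 1/√(1 − (21/29)²) = 29/20 = 1.450; τ_4 = 27.6/1.450 = 19.03 years.
Total: 7.083 + 15.10 + 3.730 + 19.03 years.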